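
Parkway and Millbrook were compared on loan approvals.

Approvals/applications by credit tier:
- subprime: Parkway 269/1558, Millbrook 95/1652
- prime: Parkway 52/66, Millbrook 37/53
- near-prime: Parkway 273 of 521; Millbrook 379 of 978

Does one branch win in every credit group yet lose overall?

Subprime: Parkway 269/1558 = 17.3%, Millbrook 95/1652 = 5.8% → Parkway
Prime: Parkway 52/66 = 78.8%, Millbrook 37/53 = 69.8% → Parkway
Near-prime: Parkway 273/521 = 52.4%, Millbrook 379/978 = 38.8% → Parkway
Overall: Parkway 594/2145 = 27.7%, Millbrook 511/2683 = 19.0% → Parkway
Parkway wins overall and in every credit group — no reversal.

No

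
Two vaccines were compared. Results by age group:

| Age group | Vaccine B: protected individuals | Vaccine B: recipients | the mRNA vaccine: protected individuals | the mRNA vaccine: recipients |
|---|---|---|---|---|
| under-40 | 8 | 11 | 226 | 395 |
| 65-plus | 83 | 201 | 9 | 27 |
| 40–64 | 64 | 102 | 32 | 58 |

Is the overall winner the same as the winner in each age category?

Under-40: Vaccine B 8/11 = 72.7%, the mRNA vaccine 226/395 = 57.2% → Vaccine B
65-plus: Vaccine B 83/201 = 41.3%, the mRNA vaccine 9/27 = 33.3% → Vaccine B
40–64: Vaccine B 64/102 = 62.7%, the mRNA vaccine 32/58 = 55.2% → Vaccine B
Overall: Vaccine B 155/314 = 49.4%, the mRNA vaccine 267/480 = 55.6% → the mRNA vaccine
Vaccine B wins each age group but the mRNA vaccine wins overall — the comparison reverses. Vaccine B's recipients skew toward 65-plus, which has a lower base rate.

No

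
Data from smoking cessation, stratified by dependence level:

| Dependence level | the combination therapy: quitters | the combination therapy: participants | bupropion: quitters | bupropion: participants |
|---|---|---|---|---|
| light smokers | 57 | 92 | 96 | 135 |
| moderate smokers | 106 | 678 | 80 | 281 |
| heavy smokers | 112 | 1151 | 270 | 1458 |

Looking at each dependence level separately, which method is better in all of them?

Light smokers: the combination therapy 57/92 = 62.0%, bupropion 96/135 = 71.1% → bupropion
Moderate smokers: the combination therapy 106/678 = 15.6%, bupropion 80/281 = 28.5% → bupropion
Heavy smokers: the combination therapy 112/1151 = 9.7%, bupropion 270/1458 = 18.5% → bupropion
Bupropion has the higher rate in all 3 groups.

bupropion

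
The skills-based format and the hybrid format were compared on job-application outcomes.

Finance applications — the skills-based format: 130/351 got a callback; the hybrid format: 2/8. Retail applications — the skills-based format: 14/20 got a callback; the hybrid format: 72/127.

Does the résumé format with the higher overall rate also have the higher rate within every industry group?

No

Finance: the skills-based format 130/351 = 37.0%, the hybrid format 2/8 = 25.0% → the skills-based format
Retail: the skills-based format 14/20 = 70.0%, the hybrid format 72/127 = 56.7% → the skills-based format
Overall: the skills-based format 144/371 = 38.8%, the hybrid format 74/135 = 54.8% → the hybrid format
The skills-based format wins each industry group but the hybrid format wins overall — the comparison reverses. The skills-based format's applications skew toward finance, which has a lower base rate.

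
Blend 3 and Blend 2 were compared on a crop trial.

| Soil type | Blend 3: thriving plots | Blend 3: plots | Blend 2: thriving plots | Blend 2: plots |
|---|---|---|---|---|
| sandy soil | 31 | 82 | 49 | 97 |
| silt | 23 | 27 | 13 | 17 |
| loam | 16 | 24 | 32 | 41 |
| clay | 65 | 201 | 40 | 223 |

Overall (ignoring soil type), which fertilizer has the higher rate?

Sandy soil: Blend 3 31/82 = 37.8%, Blend 2 49/97 = 50.5% → Blend 2
Silt: Blend 3 23/27 = 85.2%, Blend 2 13/17 = 76.5% → Blend 3
Loam: Blend 3 16/24 = 66.7%, Blend 2 32/41 = 78.0% → Blend 2
Clay: Blend 3 65/201 = 32.3%, Blend 2 40/223 = 17.9% → Blend 3
Overall: Blend 3 135/334 = 40.4%, Blend 2 134/378 = 35.4% → Blend 3
(Neither sweeps every soil group, but Blend 3 has the higher pooled rate.)

Blend 3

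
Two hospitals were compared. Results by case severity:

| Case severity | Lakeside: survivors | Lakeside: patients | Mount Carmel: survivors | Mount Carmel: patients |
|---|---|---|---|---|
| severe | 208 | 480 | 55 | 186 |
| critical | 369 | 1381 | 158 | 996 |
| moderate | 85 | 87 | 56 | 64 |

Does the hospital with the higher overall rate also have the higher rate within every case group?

Severe: Lakeside 208/480 = 43.3%, Mount Carmel 55/186 = 29.6% → Lakeside
Critical: Lakeside 369/1381 = 26.7%, Mount Carmel 158/996 = 15.9% → Lakeside
Moderate: Lakeside 85/87 = 97.7%, Mount Carmel 56/64 = 87.5% → Lakeside
Overall: Lakeside 662/1948 = 34.0%, Mount Carmel 269/1246 = 21.6% → Lakeside
Lakeside wins overall and in every case group — no reversal.

Yes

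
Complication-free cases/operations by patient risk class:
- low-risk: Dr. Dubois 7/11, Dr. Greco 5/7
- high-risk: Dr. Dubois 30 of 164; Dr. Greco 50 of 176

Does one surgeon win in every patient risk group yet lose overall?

Low-risk: Dr. Dubois 7/11 = 63.6%, Dr. Greco 5/7 = 71.4% → Dr. Greco
High-risk: Dr. Dubois 30/164 = 18.3%, Dr. Greco 50/176 = 28.4% → Dr. Greco
Overall: Dr. Dubois 37/175 = 21.1%, Dr. Greco 55/183 = 30.1% → Dr. Greco
Dr. Greco wins overall and in every patient risk group — no reversal.

No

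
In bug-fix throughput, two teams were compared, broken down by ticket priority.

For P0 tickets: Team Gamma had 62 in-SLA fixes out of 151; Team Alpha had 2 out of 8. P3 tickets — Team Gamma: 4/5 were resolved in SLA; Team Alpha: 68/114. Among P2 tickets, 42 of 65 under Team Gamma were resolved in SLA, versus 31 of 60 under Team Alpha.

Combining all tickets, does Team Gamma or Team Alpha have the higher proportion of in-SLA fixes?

Team Alpha

P0: Team Gamma 62/151 = 41.1%, Team Alpha 2/8 = 25.0% → Team Gamma
P3: Team Gamma 4/5 = 80.0%, Team Alpha 68/114 = 59.6% → Team Gamma
P2: Team Gamma 42/65 = 64.6%, Team Alpha 31/60 = 51.7% → Team Gamma
Overall: Team Gamma 108/221 = 48.9%, Team Alpha 101/182 = 55.5% → Team Alpha
(Team Gamma wins every ticket group but Team Alpha wins overall — Team Gamma's tickets skew toward the low-rate P0 group.)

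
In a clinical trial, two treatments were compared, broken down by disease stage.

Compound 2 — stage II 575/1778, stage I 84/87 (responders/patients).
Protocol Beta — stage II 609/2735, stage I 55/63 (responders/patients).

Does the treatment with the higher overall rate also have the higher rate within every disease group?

Yes

Stage II: Compound 2 575/1778 = 32.3%, Protocol Beta 609/2735 = 22.3% → Compound 2
Stage I: Compound 2 84/87 = 96.6%, Protocol Beta 55/63 = 87.3% → Compound 2
Overall: Compound 2 659/1865 = 35.3%, Protocol Beta 664/2798 = 23.7% → Compound 2
Compound 2 wins overall and in every disease group — no reversal.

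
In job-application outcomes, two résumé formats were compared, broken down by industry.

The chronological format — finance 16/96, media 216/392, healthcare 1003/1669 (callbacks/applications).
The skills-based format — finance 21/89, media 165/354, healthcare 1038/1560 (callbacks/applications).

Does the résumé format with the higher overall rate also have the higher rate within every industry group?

No

Finance: the chronological format 16/96 = 16.7%, the skills-based format 21/89 = 23.6% → the skills-based format
Media: the chronological format 216/392 = 55.1%, the skills-based format 165/354 = 46.6% → the chronological format
Healthcare: the chronological format 1003/1669 = 60.1%, the skills-based format 1038/1560 = 66.5% → the skills-based format
Overall: the chronological format 1235/2157 = 57.3%, the skills-based format 1224/2003 = 61.1% → the skills-based format
Neither sweeps: the chronological format wins 1 of 3 groups, the skills-based format wins 2. The skills-based format wins overall but not every group — no Simpson reversal.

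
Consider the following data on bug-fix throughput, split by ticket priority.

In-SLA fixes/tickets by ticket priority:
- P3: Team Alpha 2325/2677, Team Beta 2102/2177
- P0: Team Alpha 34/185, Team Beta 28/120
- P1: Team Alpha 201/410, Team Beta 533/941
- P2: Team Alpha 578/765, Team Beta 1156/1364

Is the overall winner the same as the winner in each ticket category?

P3: Team Alpha 2325/2677 = 86.9%, Team Beta 2102/2177 = 96.6% → Team Beta
P0: Team Alpha 34/185 = 18.4%, Team Beta 28/120 = 23.3% → Team Beta
P1: Team Alpha 201/410 = 49.0%, Team Beta 533/941 = 56.6% → Team Beta
P2: Team Alpha 578/765 = 75.6%, Team Beta 1156/1364 = 84.8% → Team Beta
Overall: Team Alpha 3138/4037 = 77.7%, Team Beta 3819/4602 = 83.0% → Team Beta
Team Beta wins overall and in every ticket group — no reversal.

Yes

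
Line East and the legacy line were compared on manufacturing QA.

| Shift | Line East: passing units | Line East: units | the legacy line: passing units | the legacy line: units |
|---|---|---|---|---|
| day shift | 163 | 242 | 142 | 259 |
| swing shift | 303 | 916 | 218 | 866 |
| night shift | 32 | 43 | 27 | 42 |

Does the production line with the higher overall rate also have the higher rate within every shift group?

Day shift: Line East 163/242 = 67.4%, the legacy line 142/259 = 54.8% → Line East
Swing shift: Line East 303/916 = 33.1%, the legacy line 218/866 = 25.2% → Line East
Night shift: Line East 32/43 = 74.4%, the legacy line 27/42 = 64.3% → Line East
Overall: Line East 498/1201 = 41.5%, the legacy line 387/1167 = 33.2% → Line East
Line East wins overall and in every shift group — no reversal.

Yes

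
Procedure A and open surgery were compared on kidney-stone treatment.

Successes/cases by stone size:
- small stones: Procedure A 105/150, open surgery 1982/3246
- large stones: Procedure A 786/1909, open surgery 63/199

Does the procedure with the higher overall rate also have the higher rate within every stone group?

No

Small stones: Procedure A 105/150 = 70.0%, open surgery 1982/3246 = 61.1% → Procedure A
Large stones: Procedure A 786/1909 = 41.2%, open surgery 63/199 = 31.7% → Procedure A
Overall: Procedure A 891/2059 = 43.3%, open surgery 2045/3445 = 59.4% → open surgery
Procedure A wins each stone group but open surgery wins overall — the comparison reverses. Procedure A's cases skew toward large stones, which has a lower base rate.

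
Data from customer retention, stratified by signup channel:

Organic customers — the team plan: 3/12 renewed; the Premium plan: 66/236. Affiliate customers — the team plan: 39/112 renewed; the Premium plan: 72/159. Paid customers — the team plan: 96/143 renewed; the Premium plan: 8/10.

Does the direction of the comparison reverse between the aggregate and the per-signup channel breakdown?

Organic: the team plan 3/12 = 25.0%, the Premium plan 66/236 = 28.0% → the Premium plan
Affiliate: the team plan 39/112 = 34.8%, the Premium plan 72/159 = 45.3% → the Premium plan
Paid: the team plan 96/143 = 67.1%, the Premium plan 8/10 = 80.0% → the Premium plan
Overall: the team plan 138/267 = 51.7%, the Premium plan 146/405 = 36.0% → the team plan
The Premium plan wins each signup group but the team plan wins overall — the comparison reverses. The Premium plan's customers skew toward organic, which has a lower base rate.

Yes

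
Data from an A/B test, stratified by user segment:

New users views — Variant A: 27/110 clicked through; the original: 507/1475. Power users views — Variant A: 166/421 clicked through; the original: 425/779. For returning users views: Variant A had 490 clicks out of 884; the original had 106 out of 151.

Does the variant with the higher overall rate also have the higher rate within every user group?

New users: Variant A 27/110 = 24.5%, the original 507/1475 = 34.4% → the original
Power users: Variant A 166/421 = 39.4%, the original 425/779 = 54.6% → the original
Returning users: Variant A 490/884 = 55.4%, the original 106/151 = 70.2% → the original
Overall: Variant A 683/1415 = 48.3%, the original 1038/2405 = 43.2% → Variant A
The original wins each user group but Variant A wins overall — the comparison reverses. The original's views skew toward new users, which has a lower base rate.

No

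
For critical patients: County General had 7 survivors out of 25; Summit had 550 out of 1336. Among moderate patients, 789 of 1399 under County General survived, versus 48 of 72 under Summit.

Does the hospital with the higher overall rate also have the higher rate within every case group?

Critical: County General 7/25 = 28.0%, Summit 550/1336 = 41.2% → Summit
Moderate: County General 789/1399 = 56.4%, Summit 48/72 = 66.7% → Summit
Overall: County General 796/1424 = 55.9%, Summit 598/1408 = 42.5% → County General
Summit wins each case group but County General wins overall — the comparison reverses. Summit's patients skew toward critical, which has a lower base rate.

No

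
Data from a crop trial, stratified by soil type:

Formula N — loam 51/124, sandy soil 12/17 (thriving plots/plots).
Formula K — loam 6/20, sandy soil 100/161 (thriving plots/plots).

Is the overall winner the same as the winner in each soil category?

No

Loam: Formula N 51/124 = 41.1%, Formula K 6/20 = 30.0% → Formula N
Sandy soil: Formula N 12/17 = 70.6%, Formula K 100/161 = 62.1% → Formula N
Overall: Formula N 63/141 = 44.7%, Formula K 106/181 = 58.6% → Formula K
Formula N wins each soil group but Formula K wins overall — the comparison reverses. Formula N's plots skew toward loam, which has a lower base rate.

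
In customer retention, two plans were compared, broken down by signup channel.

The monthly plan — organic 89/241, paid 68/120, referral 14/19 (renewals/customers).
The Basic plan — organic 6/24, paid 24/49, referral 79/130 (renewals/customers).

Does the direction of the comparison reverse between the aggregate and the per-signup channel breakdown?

Organic: the monthly plan 89/241 = 36.9%, the Basic plan 6/24 = 25.0% → the monthly plan
Paid: the monthly plan 68/120 = 56.7%, the Basic plan 24/49 = 49.0% → the monthly plan
Referral: the monthly plan 14/19 = 73.7%, the Basic plan 79/130 = 60.8% → the monthly plan
Overall: the monthly plan 171/380 = 45.0%, the Basic plan 109/203 = 53.7% → the Basic plan
The monthly plan wins each signup group but the Basic plan wins overall — the comparison reverses. The monthly plan's customers skew toward organic, which has a lower base rate.

Yes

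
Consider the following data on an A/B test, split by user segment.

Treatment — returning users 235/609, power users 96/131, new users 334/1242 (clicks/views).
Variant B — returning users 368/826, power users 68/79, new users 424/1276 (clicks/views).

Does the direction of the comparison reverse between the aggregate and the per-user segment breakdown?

No

Returning users: Treatment 235/609 = 38.6%, Variant B 368/826 = 44.6% → Variant B
Power users: Treatment 96/131 = 73.3%, Variant B 68/79 = 86.1% → Variant B
New users: Treatment 334/1242 = 26.9%, Variant B 424/1276 = 33.2% → Variant B
Overall: Treatment 665/1982 = 33.6%, Variant B 860/2181 = 39.4% → Variant B
Variant B wins overall and in every user group — no reversal.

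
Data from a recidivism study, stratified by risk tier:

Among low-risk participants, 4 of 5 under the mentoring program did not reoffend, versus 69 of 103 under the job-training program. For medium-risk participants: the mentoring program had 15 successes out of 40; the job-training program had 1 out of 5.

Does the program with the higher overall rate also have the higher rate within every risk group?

No

Low-risk: the mentoring program 4/5 = 80.0%, the job-training program 69/103 = 67.0% → the mentoring program
Medium-risk: the mentoring program 15/40 = 37.5%, the job-training program 1/5 = 20.0% → the mentoring program
Overall: the mentoring program 19/45 = 42.2%, the job-training program 70/108 = 64.8% → the job-training program
The mentoring program wins each risk group but the job-training program wins overall — the comparison reverses. The mentoring program's participants skew toward medium-risk, which has a lower base rate.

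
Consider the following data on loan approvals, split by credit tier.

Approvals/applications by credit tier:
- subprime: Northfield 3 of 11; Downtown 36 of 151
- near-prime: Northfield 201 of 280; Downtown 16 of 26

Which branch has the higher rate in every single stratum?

Subprime: Northfield 3/11 = 27.3%, Downtown 36/151 = 23.8% → Northfield
Near-prime: Northfield 201/280 = 71.8%, Downtown 16/26 = 61.5% → Northfield
Northfield has the higher rate in both groups.

Northfield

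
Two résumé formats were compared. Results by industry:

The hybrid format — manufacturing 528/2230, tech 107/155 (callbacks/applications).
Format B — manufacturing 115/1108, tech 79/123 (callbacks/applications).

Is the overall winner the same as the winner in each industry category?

Yes

Manufacturing: the hybrid format 528/2230 = 23.7%, Format B 115/1108 = 10.4% → the hybrid format
Tech: the hybrid format 107/155 = 69.0%, Format B 79/123 = 64.2% → the hybrid format
Overall: the hybrid format 635/2385 = 26.6%, Format B 194/1231 = 15.8% → the hybrid format
The hybrid format wins overall and in every industry group — no reversal.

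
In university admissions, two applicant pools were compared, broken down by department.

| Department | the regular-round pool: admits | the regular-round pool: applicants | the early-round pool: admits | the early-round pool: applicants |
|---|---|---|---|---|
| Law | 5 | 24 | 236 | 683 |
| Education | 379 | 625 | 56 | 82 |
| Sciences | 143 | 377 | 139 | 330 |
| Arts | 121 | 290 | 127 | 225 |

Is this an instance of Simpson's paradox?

Law: the regular-round pool 5/24 = 20.8%, the early-round pool 236/683 = 34.6% → the early-round pool
Education: the regular-round pool 379/625 = 60.6%, the early-round pool 56/82 = 68.3% → the early-round pool
Sciences: the regular-round pool 143/377 = 37.9%, the early-round pool 139/330 = 42.1% → the early-round pool
Arts: the regular-round pool 121/290 = 41.7%, the early-round pool 127/225 = 56.4% → the early-round pool
Overall: the regular-round pool 648/1316 = 49.2%, the early-round pool 558/1320 = 42.3% → the regular-round pool
The early-round pool wins each department group but the regular-round pool wins overall — the comparison reverses. The early-round pool's applicants skew toward Law, which has a lower base rate.

Yes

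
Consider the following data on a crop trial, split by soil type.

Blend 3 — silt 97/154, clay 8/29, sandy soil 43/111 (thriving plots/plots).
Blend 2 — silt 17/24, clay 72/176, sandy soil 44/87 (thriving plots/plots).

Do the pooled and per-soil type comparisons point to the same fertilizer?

Silt: Blend 3 97/154 = 63.0%, Blend 2 17/24 = 70.8% → Blend 2
Clay: Blend 3 8/29 = 27.6%, Blend 2 72/176 = 40.9% → Blend 2
Sandy soil: Blend 3 43/111 = 38.7%, Blend 2 44/87 = 50.6% → Blend 2
Overall: Blend 3 148/294 = 50.3%, Blend 2 133/287 = 46.3% → Blend 3
Blend 2 wins each soil group but Blend 3 wins overall — the comparison reverses. Blend 2's plots skew toward clay, which has a lower base rate.

No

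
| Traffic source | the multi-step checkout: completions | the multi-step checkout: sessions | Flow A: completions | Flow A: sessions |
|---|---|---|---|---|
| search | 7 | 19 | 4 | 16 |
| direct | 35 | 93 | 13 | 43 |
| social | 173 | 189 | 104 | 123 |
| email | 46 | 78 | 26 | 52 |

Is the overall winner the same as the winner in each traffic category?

Yes

Search: the multi-step checkout 7/19 = 36.8%, Flow A 4/16 = 25.0% → the multi-step checkout
Direct: the multi-step checkout 35/93 = 37.6%, Flow A 13/43 = 30.2% → the multi-step checkout
Social: the multi-step checkout 173/189 = 91.5%, Flow A 104/123 = 84.6% → the multi-step checkout
Email: the multi-step checkout 46/78 = 59.0%, Flow A 26/52 = 50.0% → the multi-step checkout
Overall: the multi-step checkout 261/379 = 68.9%, Flow A 147/234 = 62.8% → the multi-step checkout
The multi-step checkout wins overall and in every traffic group — no reversal.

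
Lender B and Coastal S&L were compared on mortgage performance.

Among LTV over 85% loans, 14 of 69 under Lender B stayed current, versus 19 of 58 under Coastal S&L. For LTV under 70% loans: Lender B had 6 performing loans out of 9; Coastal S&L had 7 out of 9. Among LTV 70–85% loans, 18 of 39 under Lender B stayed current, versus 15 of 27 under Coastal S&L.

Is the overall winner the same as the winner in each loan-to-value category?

Yes

LTV over 85%: Lender B 14/69 = 20.3%, Coastal S&L 19/58 = 32.8% → Coastal S&L
LTV under 70%: Lender B 6/9 = 66.7%, Coastal S&L 7/9 = 77.8% → Coastal S&L
LTV 70–85%: Lender B 18/39 = 46.2%, Coastal S&L 15/27 = 55.6% → Coastal S&L
Overall: Lender B 38/117 = 32.5%, Coastal S&L 41/94 = 43.6% → Coastal S&L
Coastal S&L wins overall and in every loan-to-value group — no reversal.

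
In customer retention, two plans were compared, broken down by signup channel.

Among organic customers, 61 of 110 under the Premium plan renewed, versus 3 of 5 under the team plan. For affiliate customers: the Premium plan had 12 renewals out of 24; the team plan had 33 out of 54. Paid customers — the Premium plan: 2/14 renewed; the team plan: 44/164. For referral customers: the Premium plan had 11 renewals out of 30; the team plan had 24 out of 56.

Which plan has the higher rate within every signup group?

the team plan

Organic: the Premium plan 61/110 = 55.5%, the team plan 3/5 = 60.0% → the team plan
Affiliate: the Premium plan 12/24 = 50.0%, the team plan 33/54 = 61.1% → the team plan
Paid: the Premium plan 2/14 = 14.3%, the team plan 44/164 = 26.8% → the team plan
Referral: the Premium plan 11/30 = 36.7%, the team plan 24/56 = 42.9% → the team plan
The team plan has the higher rate in all 4 groups.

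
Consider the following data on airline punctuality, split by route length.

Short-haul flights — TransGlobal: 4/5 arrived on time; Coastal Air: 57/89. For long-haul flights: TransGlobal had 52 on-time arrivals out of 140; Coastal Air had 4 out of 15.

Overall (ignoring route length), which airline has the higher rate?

Coastal Air

Short-haul: TransGlobal 4/5 = 80.0%, Coastal Air 57/89 = 64.0% → TransGlobal
Long-haul: TransGlobal 52/140 = 37.1%, Coastal Air 4/15 = 26.7% → TransGlobal
Overall: TransGlobal 56/145 = 38.6%, Coastal Air 61/104 = 58.7% → Coastal Air
(TransGlobal wins every route group but Coastal Air wins overall — TransGlobal's flights skew toward the low-rate long-haul group.)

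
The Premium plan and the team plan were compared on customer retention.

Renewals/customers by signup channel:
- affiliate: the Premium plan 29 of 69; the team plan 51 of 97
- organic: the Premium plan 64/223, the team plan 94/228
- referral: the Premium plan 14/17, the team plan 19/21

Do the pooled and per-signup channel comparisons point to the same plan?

Affiliate: the Premium plan 29/69 = 42.0%, the team plan 51/97 = 52.6% → the team plan
Organic: the Premium plan 64/223 = 28.7%, the team plan 94/228 = 41.2% → the team plan
Referral: the Premium plan 14/17 = 82.4%, the team plan 19/21 = 90.5% → the team plan
Overall: the Premium plan 107/309 = 34.6%, the team plan 164/346 = 47.4% → the team plan
The team plan wins overall and in every signup group — no reversal.

Yes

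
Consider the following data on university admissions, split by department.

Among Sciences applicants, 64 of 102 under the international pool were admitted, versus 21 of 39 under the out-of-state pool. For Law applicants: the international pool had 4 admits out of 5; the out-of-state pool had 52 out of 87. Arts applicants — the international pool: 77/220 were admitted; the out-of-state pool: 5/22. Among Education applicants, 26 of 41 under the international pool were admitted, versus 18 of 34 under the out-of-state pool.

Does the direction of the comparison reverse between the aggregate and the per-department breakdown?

Sciences: the international pool 64/102 = 62.7%, the out-of-state pool 21/39 = 53.8% → the international pool
Law: the international pool 4/5 = 80.0%, the out-of-state pool 52/87 = 59.8% → the international pool
Arts: the international pool 77/220 = 35.0%, the out-of-state pool 5/22 = 22.7% → the international pool
Education: the international pool 26/41 = 63.4%, the out-of-state pool 18/34 = 52.9% → the international pool
Overall: the international pool 171/368 = 46.5%, the out-of-state pool 96/182 = 52.7% → the out-of-state pool
The international pool wins each department group but the out-of-state pool wins overall — the comparison reverses. The international pool's applicants skew toward Arts, which has a lower base rate.

Yes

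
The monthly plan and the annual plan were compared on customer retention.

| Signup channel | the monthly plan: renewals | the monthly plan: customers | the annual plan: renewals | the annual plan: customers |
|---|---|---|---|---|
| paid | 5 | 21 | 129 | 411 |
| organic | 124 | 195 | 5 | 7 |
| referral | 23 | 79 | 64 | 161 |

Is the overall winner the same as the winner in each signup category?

No

Paid: the monthly plan 5/21 = 23.8%, the annual plan 129/411 = 31.4% → the annual plan
Organic: the monthly plan 124/195 = 63.6%, the annual plan 5/7 = 71.4% → the annual plan
Referral: the monthly plan 23/79 = 29.1%, the annual plan 64/161 = 39.8% → the annual plan
Overall: the monthly plan 152/295 = 51.5%, the annual plan 198/579 = 34.2% → the monthly plan
The annual plan wins each signup group but the monthly plan wins overall — the comparison reverses. The annual plan's customers skew toward paid, which has a lower base rate.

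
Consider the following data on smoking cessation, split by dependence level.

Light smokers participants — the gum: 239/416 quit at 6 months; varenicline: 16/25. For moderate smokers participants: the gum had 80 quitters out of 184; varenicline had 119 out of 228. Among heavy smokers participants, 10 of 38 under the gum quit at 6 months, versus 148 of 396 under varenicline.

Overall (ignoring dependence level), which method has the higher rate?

the gum

Light smokers: the gum 239/416 = 57.5%, varenicline 16/25 = 64.0% → varenicline
Moderate smokers: the gum 80/184 = 43.5%, varenicline 119/228 = 52.2% → varenicline
Heavy smokers: the gum 10/38 = 26.3%, varenicline 148/396 = 37.4% → varenicline
Overall: the gum 329/638 = 51.6%, varenicline 283/649 = 43.6% → the gum
(Varenicline wins every dependence group but the gum wins overall — varenicline's participants skew toward the low-rate heavy smokers group.)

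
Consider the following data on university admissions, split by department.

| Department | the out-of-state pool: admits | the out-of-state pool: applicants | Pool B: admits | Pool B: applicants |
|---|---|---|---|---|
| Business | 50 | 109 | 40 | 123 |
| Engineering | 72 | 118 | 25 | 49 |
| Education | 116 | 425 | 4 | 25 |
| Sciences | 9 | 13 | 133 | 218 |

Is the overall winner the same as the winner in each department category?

Business: the out-of-state pool 50/109 = 45.9%, Pool B 40/123 = 32.5% → the out-of-state pool
Engineering: the out-of-state pool 72/118 = 61.0%, Pool B 25/49 = 51.0% → the out-of-state pool
Education: the out-of-state pool 116/425 = 27.3%, Pool B 4/25 = 16.0% → the out-of-state pool
Sciences: the out-of-state pool 9/13 = 69.2%, Pool B 133/218 = 61.0% → the out-of-state pool
Overall: the out-of-state pool 247/665 = 37.1%, Pool B 202/415 = 48.7% → Pool B
The out-of-state pool wins each department group but Pool B wins overall — the comparison reverses. The out-of-state pool's applicants skew toward Education, which has a lower base rate.

No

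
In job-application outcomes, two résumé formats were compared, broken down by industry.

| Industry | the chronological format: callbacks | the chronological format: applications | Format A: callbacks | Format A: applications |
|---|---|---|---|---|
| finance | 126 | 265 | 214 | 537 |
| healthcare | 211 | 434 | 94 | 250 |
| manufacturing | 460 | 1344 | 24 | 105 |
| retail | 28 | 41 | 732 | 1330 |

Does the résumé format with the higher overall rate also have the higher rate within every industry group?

Finance: the chronological format 126/265 = 47.5%, Format A 214/537 = 39.9% → the chronological format
Healthcare: the chronological format 211/434 = 48.6%, Format A 94/250 = 37.6% → the chronological format
Manufacturing: the chronological format 460/1344 = 34.2%, Format A 24/105 = 22.9% → the chronological format
Retail: the chronological format 28/41 = 68.3%, Format A 732/1330 = 55.0% → the chronological format
Overall: the chronological format 825/2084 = 39.6%, Format A 1064/2222 = 47.9% → Format A
The chronological format wins each industry group but Format A wins overall — the comparison reverses. The chronological format's applications skew toward manufacturing, which has a lower base rate.

No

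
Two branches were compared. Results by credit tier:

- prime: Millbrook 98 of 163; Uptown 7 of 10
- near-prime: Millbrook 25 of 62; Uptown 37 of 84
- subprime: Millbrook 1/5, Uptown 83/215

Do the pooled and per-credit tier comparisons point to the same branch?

No

Prime: Millbrook 98/163 = 60.1%, Uptown 7/10 = 70.0% → Uptown
Near-prime: Millbrook 25/62 = 40.3%, Uptown 37/84 = 44.0% → Uptown
Subprime: Millbrook 1/5 = 20.0%, Uptown 83/215 = 38.6% → Uptown
Overall: Millbrook 124/230 = 53.9%, Uptown 127/309 = 41.1% → Millbrook
Uptown wins each credit group but Millbrook wins overall — the comparison reverses. Uptown's applications skew toward subprime, which has a lower base rate.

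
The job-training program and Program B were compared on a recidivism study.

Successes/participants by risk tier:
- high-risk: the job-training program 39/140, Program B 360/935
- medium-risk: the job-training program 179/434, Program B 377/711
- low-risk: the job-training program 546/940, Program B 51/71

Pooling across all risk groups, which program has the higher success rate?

the job-training program

High-risk: the job-training program 39/140 = 27.9%, Program B 360/935 = 38.5% → Program B
Medium-risk: the job-training program 179/434 = 41.2%, Program B 377/711 = 53.0% → Program B
Low-risk: the job-training program 546/940 = 58.1%, Program B 51/71 = 71.8% → Program B
Overall: the job-training program 764/1514 = 50.5%, Program B 788/1717 = 45.9% → the job-training program
(Program B wins every risk group but the job-training program wins overall — Program B's participants skew toward the low-rate high-risk group.)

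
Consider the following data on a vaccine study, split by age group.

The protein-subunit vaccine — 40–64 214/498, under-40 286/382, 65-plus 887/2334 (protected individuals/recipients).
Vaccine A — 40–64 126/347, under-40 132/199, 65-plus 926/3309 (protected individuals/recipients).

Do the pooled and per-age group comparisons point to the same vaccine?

40–64: the protein-subunit vaccine 214/498 = 43.0%, Vaccine A 126/347 = 36.3% → the protein-subunit vaccine
Under-40: the protein-subunit vaccine 286/382 = 74.9%, Vaccine A 132/199 = 66.3% → the protein-subunit vaccine
65-plus: the protein-subunit vaccine 887/2334 = 38.0%, Vaccine A 926/3309 = 28.0% → the protein-subunit vaccine
Overall: the protein-subunit vaccine 1387/3214 = 43.2%, Vaccine A 1184/3855 = 30.7% → the protein-subunit vaccine
The protein-subunit vaccine wins overall and in every age group — no reversal.

Yes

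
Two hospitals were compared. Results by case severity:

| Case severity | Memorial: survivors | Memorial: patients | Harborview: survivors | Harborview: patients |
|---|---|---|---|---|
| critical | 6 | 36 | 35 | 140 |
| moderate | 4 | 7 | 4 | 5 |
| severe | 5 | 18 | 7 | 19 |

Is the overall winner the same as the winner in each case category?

Yes

Critical: Memorial 6/36 = 16.7%, Harborview 35/140 = 25.0% → Harborview
Moderate: Memorial 4/7 = 57.1%, Harborview 4/5 = 80.0% → Harborview
Severe: Memorial 5/18 = 27.8%, Harborview 7/19 = 36.8% → Harborview
Overall: Memorial 15/61 = 24.6%, Harborview 46/164 = 28.0% → Harborview
Harborview wins overall and in every case group — no reversal.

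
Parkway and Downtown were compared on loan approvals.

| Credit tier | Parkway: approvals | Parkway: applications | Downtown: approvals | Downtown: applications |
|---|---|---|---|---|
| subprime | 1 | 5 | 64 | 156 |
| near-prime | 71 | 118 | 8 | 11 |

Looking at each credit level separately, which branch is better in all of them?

Subprime: Parkway 1/5 = 20.0%, Downtown 64/156 = 41.0% → Downtown
Near-prime: Parkway 71/118 = 60.2%, Downtown 8/11 = 72.7% → Downtown
Downtown has the higher rate in both groups.

Downtown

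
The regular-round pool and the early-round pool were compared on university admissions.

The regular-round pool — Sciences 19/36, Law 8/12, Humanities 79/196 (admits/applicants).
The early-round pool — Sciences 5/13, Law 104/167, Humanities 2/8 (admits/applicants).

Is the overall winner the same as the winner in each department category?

Sciences: the regular-round pool 19/36 = 52.8%, the early-round pool 5/13 = 38.5% → the regular-round pool
Law: the regular-round pool 8/12 = 66.7%, the early-round pool 104/167 = 62.3% → the regular-round pool
Humanities: the regular-round pool 79/196 = 40.3%, the early-round pool 2/8 = 25.0% → the regular-round pool
Overall: the regular-round pool 106/244 = 43.4%, the early-round pool 111/188 = 59.0% → the early-round pool
The regular-round pool wins each department group but the early-round pool wins overall — the comparison reverses. The regular-round pool's applicants skew toward Humanities, which has a lower base rate.

No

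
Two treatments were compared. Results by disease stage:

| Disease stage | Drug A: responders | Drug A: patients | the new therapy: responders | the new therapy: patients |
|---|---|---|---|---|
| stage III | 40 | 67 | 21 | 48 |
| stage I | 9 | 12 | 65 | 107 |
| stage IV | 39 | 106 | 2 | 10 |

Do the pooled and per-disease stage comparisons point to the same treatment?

No

Stage III: Drug A 40/67 = 59.7%, the new therapy 21/48 = 43.8% → Drug A
Stage I: Drug A 9/12 = 75.0%, the new therapy 65/107 = 60.7% → Drug A
Stage IV: Drug A 39/106 = 36.8%, the new therapy 2/10 = 20.0% → Drug A
Overall: Drug A 88/185 = 47.6%, the new therapy 88/165 = 53.3% → the new therapy
Drug A wins each disease group but the new therapy wins overall — the comparison reverses. Drug A's patients skew toward stage IV, which has a lower base rate.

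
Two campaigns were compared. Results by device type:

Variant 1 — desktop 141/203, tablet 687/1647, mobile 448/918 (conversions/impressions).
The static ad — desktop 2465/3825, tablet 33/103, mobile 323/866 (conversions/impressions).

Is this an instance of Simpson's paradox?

Desktop: Variant 1 141/203 = 69.5%, the static ad 2465/3825 = 64.4% → Variant 1
Tablet: Variant 1 687/1647 = 41.7%, the static ad 33/103 = 32.0% → Variant 1
Mobile: Variant 1 448/918 = 48.8%, the static ad 323/866 = 37.3% → Variant 1
Overall: Variant 1 1276/2768 = 46.1%, the static ad 2821/4794 = 58.8% → the static ad
Variant 1 wins each device group but the static ad wins overall — the comparison reverses. Variant 1's impressions skew toward tablet, which has a lower base rate.

Yes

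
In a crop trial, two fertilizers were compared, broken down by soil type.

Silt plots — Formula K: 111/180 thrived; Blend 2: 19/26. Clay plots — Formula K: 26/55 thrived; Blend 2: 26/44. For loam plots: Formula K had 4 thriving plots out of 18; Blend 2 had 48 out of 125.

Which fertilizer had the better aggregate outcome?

Silt: Formula K 111/180 = 61.7%, Blend 2 19/26 = 73.1% → Blend 2
Clay: Formula K 26/55 = 47.3%, Blend 2 26/44 = 59.1% → Blend 2
Loam: Formula K 4/18 = 22.2%, Blend 2 48/125 = 38.4% → Blend 2
Overall: Formula K 141/253 = 55.7%, Blend 2 93/195 = 47.7% → Formula K
(Blend 2 wins every soil group but Formula K wins overall — Blend 2's plots skew toward the low-rate loam group.)

Formula K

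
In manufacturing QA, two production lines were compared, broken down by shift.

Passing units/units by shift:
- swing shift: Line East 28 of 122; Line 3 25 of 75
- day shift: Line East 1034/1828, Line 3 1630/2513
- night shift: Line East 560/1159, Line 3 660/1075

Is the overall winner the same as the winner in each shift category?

Swing shift: Line East 28/122 = 23.0%, Line 3 25/75 = 33.3% → Line 3
Day shift: Line East 1034/1828 = 56.6%, Line 3 1630/2513 = 64.9% → Line 3
Night shift: Line East 560/1159 = 48.3%, Line 3 660/1075 = 61.4% → Line 3
Overall: Line East 1622/3109 = 52.2%, Line 3 2315/3663 = 63.2% → Line 3
Line 3 wins overall and in every shift group — no reversal.

Yes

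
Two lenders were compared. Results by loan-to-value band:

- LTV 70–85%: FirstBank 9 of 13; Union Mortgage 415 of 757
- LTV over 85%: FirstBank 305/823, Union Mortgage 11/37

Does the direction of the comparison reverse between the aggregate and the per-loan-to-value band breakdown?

Yes

LTV 70–85%: FirstBank 9/13 = 69.2%, Union Mortgage 415/757 = 54.8% → FirstBank
LTV over 85%: FirstBank 305/823 = 37.1%, Union Mortgage 11/37 = 29.7% → FirstBank
Overall: FirstBank 314/836 = 37.6%, Union Mortgage 426/794 = 53.7% → Union Mortgage
FirstBank wins each loan-to-value group but Union Mortgage wins overall — the comparison reverses. FirstBank's loans skew toward LTV over 85%, which has a lower base rate.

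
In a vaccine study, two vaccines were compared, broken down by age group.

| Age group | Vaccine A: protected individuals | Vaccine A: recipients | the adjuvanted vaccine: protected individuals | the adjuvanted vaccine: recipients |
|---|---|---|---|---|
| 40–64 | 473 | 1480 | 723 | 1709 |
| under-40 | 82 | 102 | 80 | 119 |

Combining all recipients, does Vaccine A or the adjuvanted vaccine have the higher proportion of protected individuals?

40–64: Vaccine A 473/1480 = 32.0%, the adjuvanted vaccine 723/1709 = 42.3% → the adjuvanted vaccine
Under-40: Vaccine A 82/102 = 80.4%, the adjuvanted vaccine 80/119 = 67.2% → Vaccine A
Overall: Vaccine A 555/1582 = 35.1%, the adjuvanted vaccine 803/1828 = 43.9% → the adjuvanted vaccine
(Neither sweeps every age group, but the adjuvanted vaccine has the higher pooled rate.)

the adjuvanted vaccine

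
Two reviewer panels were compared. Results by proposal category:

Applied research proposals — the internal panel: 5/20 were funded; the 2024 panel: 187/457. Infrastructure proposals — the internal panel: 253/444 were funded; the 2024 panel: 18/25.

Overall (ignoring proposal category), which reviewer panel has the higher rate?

Applied research: the internal panel 5/20 = 25.0%, the 2024 panel 187/457 = 40.9% → the 2024 panel
Infrastructure: the internal panel 253/444 = 57.0%, the 2024 panel 18/25 = 72.0% → the 2024 panel
Overall: the internal panel 258/464 = 55.6%, the 2024 panel 205/482 = 42.5% → the internal panel
(The 2024 panel wins every proposal group but the internal panel wins overall — the 2024 panel's proposals skew toward the low-rate applied research group.)

the internal panel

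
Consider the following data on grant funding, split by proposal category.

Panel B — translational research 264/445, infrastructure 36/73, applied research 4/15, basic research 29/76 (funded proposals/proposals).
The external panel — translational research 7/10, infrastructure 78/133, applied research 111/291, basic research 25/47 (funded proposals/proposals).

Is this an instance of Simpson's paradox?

Yes

Translational research: Panel B 264/445 = 59.3%, the external panel 7/10 = 70.0% → the external panel
Infrastructure: Panel B 36/73 = 49.3%, the external panel 78/133 = 58.6% → the external panel
Applied research: Panel B 4/15 = 26.7%, the external panel 111/291 = 38.1% → the external panel
Basic research: Panel B 29/76 = 38.2%, the external panel 25/47 = 53.2% → the external panel
Overall: Panel B 333/609 = 54.7%, the external panel 221/481 = 45.9% → Panel B
The external panel wins each proposal group but Panel B wins overall — the comparison reverses. The external panel's proposals skew toward applied research, which has a lower base rate.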